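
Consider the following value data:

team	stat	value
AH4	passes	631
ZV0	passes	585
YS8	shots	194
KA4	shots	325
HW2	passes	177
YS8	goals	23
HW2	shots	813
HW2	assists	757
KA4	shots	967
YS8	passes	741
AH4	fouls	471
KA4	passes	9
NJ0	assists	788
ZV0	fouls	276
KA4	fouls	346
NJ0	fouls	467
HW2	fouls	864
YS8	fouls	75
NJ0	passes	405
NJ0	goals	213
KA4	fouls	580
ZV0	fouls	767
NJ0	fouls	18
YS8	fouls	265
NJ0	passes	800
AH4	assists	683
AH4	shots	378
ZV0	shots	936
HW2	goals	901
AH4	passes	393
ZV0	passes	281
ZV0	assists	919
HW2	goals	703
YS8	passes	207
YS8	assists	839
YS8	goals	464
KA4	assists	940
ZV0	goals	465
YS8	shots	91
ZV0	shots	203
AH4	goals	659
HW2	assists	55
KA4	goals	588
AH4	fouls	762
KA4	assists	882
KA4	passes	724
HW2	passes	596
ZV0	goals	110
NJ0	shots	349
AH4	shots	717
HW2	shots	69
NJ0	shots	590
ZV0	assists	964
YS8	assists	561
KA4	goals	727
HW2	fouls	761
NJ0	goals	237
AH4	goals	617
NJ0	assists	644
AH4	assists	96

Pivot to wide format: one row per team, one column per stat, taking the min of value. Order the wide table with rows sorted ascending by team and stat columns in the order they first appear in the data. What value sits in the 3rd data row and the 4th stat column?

With rows sorted ascending by team, row 3 is team=KA4. stat columns in first-appearance order: passes, shots, goals, assists, fouls; column 4 is assists.
Long rows with team=KA4, stat=assists: min(940, 882) = 882.

882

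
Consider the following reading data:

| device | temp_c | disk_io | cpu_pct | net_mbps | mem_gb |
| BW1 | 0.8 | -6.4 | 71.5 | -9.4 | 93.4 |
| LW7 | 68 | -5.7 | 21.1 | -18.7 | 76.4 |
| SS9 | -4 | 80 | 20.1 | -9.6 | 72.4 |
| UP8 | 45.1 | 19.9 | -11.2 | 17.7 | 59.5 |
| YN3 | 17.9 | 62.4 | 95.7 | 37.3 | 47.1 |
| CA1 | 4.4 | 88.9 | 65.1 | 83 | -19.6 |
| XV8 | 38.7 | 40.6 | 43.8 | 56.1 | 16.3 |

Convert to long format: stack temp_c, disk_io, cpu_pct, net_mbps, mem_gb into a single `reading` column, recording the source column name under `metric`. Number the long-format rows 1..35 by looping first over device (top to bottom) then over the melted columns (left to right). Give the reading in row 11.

-4

35 rows total (7 × 5). Row 11: index ⌊(11-1)/5⌋ = 2 into device → SS9; (11-1) mod 5 = 0 into the melted columns → temp_c.
So row 11 is (SS9, temp_c, -4); reading = -4.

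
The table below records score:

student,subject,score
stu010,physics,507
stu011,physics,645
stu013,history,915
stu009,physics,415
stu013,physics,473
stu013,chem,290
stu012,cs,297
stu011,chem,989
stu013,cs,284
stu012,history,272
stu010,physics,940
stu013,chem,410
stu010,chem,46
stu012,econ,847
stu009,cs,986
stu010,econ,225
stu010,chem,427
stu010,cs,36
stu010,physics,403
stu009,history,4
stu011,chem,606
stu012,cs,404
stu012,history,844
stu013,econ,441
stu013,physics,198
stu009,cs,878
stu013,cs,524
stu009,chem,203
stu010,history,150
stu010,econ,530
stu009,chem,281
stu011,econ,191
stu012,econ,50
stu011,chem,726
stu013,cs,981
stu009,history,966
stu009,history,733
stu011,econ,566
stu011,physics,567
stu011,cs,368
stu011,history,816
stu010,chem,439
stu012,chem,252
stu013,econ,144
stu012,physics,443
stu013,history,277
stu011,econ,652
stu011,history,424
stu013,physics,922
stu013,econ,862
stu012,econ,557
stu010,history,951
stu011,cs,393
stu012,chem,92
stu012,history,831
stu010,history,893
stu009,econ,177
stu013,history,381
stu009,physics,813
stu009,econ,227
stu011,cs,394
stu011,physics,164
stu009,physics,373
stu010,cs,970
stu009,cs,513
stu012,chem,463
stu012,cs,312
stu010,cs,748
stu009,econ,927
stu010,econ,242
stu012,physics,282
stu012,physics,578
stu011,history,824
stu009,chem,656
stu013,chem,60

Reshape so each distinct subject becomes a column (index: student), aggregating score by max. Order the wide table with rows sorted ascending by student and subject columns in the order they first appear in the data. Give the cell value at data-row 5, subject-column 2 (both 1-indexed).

915

With rows sorted ascending by student, row 5 is student=stu013. subject columns in first-appearance order: physics, history, chem, cs, econ; column 2 is history.
Long rows with student=stu013, subject=history: max(915, 277, 381) = 915.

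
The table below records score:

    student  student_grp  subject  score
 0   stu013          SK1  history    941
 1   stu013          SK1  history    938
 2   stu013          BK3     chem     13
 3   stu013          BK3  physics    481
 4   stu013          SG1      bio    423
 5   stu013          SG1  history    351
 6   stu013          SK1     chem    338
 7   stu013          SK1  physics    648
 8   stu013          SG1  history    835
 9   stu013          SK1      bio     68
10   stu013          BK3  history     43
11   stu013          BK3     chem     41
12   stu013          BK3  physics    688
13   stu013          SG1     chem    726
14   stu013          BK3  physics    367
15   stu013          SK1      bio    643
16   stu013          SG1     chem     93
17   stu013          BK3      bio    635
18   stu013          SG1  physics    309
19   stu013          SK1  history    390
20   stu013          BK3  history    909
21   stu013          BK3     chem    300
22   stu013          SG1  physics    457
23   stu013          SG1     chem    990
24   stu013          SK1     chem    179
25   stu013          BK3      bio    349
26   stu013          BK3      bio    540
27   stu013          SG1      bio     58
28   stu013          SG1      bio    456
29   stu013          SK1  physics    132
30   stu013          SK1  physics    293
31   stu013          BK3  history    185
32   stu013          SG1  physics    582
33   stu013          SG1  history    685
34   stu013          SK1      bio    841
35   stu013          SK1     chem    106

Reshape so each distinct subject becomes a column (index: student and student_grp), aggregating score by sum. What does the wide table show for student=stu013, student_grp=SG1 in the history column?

Rows with student=stu013, student_grp=SG1 and subject=history: score values are 351, 835, 685.
351 + 835 + 685 = 1871.

1871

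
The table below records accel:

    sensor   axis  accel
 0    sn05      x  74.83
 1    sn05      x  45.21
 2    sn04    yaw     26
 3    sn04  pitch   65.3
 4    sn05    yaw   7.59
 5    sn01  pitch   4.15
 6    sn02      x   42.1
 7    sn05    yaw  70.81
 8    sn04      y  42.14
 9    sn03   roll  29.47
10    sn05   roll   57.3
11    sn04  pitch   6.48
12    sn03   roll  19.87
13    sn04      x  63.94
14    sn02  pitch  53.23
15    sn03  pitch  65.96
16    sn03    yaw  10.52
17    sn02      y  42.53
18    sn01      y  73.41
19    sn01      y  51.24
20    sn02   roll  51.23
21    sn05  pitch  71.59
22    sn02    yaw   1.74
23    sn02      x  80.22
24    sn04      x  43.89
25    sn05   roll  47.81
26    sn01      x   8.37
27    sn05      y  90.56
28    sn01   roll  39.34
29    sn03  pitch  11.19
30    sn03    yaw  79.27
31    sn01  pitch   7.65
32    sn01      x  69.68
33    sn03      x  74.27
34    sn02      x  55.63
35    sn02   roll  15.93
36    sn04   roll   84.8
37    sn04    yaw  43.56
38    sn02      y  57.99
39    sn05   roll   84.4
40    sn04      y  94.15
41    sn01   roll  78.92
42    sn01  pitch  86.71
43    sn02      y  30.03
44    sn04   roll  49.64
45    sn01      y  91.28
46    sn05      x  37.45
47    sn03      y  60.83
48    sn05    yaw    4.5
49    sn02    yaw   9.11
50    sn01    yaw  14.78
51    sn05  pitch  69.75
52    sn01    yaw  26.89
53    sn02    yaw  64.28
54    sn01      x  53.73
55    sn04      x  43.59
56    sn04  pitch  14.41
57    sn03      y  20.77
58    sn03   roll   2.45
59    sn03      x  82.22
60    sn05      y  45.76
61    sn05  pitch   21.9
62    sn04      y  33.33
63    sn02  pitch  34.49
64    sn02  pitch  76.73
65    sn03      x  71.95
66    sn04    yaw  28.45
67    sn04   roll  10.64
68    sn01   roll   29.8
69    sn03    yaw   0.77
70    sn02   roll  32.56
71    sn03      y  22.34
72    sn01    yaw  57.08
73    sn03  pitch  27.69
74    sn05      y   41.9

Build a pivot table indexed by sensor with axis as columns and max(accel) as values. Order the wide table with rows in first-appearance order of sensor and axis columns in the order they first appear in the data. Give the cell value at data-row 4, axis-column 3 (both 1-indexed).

76.73

With rows in first-appearance order of sensor, row 4 is sensor=sn02. axis columns in first-appearance order: x, yaw, pitch, y, roll; column 3 is pitch.
Long rows with sensor=sn02, axis=pitch: max(53.23, 34.49, 76.73) = 76.73.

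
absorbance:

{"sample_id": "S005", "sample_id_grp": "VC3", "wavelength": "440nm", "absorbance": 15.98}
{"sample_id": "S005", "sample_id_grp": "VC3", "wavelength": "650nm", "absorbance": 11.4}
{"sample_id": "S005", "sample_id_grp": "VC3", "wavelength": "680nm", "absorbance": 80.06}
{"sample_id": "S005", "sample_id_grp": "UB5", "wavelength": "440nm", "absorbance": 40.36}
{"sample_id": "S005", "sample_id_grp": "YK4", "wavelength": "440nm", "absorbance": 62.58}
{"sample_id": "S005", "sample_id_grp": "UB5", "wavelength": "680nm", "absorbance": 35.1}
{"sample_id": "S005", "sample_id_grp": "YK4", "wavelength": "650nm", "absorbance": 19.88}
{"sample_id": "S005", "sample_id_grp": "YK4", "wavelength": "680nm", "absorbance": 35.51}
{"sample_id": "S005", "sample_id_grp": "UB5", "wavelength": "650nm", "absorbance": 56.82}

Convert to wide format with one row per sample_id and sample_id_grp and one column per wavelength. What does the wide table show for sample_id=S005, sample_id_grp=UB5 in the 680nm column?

Wide layout: rows indexed by sample_id and sample_id_grp, columns are the 3 distinct wavelength values (440nm, 650nm, 680nm).
Cell (sample_id=S005, sample_id_grp=UB5, wavelength=680nm) draws from the long row where sample_id=S005, sample_id_grp=UB5 and wavelength=680nm, which has absorbance=35.1.

35.1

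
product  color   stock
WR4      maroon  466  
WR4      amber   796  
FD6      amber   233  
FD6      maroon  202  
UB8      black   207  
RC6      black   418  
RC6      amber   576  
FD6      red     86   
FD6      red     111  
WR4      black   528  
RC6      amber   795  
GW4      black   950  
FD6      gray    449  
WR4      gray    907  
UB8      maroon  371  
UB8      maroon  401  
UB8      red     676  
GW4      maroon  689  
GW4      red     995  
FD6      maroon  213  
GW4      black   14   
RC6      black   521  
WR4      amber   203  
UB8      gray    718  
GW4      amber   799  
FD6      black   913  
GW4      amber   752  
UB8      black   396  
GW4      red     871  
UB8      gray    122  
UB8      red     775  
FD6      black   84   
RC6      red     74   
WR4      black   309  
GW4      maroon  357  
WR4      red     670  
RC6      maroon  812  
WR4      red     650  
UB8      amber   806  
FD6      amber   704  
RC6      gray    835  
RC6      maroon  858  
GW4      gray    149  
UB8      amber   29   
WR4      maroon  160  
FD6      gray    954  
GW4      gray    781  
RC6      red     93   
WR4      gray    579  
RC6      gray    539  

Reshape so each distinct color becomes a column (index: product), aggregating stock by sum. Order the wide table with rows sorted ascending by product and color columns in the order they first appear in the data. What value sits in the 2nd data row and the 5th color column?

930

With rows sorted ascending by product, row 2 is product=GW4. color columns in first-appearance order: maroon, amber, black, red, gray; column 5 is gray.
Long rows with product=GW4, color=gray: 149 + 781 = 930.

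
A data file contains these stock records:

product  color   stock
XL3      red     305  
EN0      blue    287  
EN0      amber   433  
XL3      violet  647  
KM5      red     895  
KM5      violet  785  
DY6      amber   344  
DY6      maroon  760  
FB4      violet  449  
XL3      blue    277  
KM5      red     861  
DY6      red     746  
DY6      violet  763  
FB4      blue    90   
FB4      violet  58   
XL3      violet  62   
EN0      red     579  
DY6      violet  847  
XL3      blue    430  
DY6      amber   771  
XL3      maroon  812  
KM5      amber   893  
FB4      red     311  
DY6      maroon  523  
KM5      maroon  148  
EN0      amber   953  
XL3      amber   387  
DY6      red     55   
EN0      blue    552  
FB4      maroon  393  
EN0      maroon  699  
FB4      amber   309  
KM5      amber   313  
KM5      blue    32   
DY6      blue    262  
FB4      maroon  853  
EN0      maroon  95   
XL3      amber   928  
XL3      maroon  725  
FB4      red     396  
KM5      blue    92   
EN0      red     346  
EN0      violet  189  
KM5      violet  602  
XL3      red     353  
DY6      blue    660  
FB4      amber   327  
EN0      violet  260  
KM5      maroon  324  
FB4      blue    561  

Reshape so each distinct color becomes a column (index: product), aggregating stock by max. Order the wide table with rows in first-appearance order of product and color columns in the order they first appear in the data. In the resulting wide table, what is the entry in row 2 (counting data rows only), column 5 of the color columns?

With rows in first-appearance order of product, row 2 is product=EN0. color columns in first-appearance order: red, blue, amber, violet, maroon; column 5 is maroon.
Long rows with product=EN0, color=maroon: max(699, 95) = 699.

699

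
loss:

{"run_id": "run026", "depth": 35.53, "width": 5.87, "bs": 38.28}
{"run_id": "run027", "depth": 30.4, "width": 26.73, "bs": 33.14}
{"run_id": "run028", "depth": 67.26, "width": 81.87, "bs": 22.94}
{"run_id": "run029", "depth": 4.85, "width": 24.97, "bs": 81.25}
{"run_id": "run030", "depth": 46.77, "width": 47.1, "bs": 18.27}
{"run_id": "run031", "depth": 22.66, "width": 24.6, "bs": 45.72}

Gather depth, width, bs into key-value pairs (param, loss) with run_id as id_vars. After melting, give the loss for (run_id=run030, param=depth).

46.77

Unpivoting turns each (run_id, wide-column) pair into one long row.
The wide cell at row run030, column depth holds 46.77, so the long row (run030, depth) has loss=46.77.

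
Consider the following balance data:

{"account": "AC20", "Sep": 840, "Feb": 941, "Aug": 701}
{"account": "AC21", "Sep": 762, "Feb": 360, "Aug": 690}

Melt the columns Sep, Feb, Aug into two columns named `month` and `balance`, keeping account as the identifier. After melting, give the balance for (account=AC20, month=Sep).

840

Unpivoting turns each (account, wide-column) pair into one long row.
The wide cell at row AC20, column Sep holds 840, so the long row (AC20, Sep) has balance=840.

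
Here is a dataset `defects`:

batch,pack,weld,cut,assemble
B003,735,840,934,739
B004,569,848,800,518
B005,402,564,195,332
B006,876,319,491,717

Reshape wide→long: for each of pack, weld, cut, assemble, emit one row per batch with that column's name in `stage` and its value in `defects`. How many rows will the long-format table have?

4 batch values × 4 melted columns = 16 rows.

16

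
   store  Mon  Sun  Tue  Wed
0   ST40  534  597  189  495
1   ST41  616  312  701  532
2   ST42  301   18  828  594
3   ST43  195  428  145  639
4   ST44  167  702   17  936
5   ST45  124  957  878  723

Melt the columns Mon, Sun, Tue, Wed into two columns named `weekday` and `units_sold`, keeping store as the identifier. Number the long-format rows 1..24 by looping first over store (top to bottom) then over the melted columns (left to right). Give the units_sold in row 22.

957

24 rows total (6 × 4). Row 22: index ⌊(22-1)/4⌋ = 5 into store → ST45; (22-1) mod 4 = 1 into the melted columns → Sun.
So row 22 is (ST45, Sun, 957); units_sold = 957.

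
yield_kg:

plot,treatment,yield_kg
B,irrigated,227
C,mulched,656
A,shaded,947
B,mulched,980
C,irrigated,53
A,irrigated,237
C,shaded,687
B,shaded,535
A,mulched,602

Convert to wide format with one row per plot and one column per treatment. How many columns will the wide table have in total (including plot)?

4

1 column for plot plus 3 distinct treatment values → 4 columns.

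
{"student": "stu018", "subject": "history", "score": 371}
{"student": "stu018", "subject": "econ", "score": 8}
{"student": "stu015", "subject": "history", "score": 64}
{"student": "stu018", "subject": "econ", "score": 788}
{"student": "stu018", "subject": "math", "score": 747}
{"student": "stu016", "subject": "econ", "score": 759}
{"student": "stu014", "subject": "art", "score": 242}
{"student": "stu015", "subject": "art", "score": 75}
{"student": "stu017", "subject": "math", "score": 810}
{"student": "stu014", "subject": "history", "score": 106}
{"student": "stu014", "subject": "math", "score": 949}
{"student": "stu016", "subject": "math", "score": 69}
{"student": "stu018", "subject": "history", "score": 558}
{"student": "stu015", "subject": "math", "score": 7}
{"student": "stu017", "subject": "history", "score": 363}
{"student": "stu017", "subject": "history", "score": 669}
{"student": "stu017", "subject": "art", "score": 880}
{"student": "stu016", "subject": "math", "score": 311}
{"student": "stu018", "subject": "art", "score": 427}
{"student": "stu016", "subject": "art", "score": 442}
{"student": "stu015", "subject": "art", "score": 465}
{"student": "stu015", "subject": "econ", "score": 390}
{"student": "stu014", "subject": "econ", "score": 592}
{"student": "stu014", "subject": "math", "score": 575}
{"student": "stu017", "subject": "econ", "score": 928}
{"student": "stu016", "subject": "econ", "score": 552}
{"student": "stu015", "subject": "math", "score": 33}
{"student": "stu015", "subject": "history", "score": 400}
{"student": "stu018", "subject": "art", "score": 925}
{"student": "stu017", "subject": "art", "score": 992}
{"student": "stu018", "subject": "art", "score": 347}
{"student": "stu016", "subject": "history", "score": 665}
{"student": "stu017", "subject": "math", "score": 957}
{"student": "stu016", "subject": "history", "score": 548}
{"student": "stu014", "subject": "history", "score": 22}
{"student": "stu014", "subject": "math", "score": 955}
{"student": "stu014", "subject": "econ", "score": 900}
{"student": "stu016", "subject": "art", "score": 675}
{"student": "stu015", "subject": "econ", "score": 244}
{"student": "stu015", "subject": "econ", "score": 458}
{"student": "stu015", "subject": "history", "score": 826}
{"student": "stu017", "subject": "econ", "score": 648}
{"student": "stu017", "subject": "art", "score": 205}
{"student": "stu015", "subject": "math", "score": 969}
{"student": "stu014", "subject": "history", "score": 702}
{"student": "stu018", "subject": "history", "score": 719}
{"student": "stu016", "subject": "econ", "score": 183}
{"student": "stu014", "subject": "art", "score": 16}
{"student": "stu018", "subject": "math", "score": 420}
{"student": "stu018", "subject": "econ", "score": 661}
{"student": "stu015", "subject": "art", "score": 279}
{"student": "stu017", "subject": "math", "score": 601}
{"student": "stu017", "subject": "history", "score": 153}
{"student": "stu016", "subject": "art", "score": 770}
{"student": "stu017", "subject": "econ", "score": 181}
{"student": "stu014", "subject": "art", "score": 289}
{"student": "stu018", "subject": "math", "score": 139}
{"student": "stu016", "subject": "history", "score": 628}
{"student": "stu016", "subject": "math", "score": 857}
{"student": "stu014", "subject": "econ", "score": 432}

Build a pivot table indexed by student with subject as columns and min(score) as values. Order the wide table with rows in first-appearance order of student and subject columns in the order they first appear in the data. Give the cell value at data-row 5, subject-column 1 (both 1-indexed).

With rows in first-appearance order of student, row 5 is student=stu017. subject columns in first-appearance order: history, econ, math, art; column 1 is history.
Long rows with student=stu017, subject=history: min(363, 669, 153) = 153.

153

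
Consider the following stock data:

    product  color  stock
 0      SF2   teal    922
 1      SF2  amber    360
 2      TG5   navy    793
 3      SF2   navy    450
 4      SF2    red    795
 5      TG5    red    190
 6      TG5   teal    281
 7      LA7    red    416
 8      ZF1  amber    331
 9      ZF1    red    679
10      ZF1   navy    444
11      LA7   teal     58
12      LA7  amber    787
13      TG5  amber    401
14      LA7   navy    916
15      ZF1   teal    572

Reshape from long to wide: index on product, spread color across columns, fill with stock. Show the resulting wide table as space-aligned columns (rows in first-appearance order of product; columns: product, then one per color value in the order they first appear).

product  teal  amber  navy  red
SF2      922   360    450   795
TG5      281   401    793   190
LA7      58    787    916   416
ZF1      572   331    444   679

Columns: product plus the 4 distinct color values (teal, amber, navy, red).
For example, row SF2 column teal takes stock=922 from the long row (SF2, teal).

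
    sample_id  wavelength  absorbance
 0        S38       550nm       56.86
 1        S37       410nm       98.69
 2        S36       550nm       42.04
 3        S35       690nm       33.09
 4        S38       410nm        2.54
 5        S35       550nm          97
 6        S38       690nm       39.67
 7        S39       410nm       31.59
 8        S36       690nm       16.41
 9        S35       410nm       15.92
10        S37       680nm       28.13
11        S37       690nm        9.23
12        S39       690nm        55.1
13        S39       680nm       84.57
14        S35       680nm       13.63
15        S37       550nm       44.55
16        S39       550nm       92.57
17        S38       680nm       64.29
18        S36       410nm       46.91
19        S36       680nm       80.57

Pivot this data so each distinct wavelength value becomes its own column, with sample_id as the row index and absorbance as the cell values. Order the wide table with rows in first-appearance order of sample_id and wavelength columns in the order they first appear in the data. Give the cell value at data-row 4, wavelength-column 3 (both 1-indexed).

With rows in first-appearance order of sample_id, row 4 is sample_id=S35. wavelength columns in first-appearance order: 550nm, 410nm, 690nm, 680nm; column 3 is 690nm.
Long rows with sample_id=S35, wavelength=690nm: absorbance = 33.09.

33.09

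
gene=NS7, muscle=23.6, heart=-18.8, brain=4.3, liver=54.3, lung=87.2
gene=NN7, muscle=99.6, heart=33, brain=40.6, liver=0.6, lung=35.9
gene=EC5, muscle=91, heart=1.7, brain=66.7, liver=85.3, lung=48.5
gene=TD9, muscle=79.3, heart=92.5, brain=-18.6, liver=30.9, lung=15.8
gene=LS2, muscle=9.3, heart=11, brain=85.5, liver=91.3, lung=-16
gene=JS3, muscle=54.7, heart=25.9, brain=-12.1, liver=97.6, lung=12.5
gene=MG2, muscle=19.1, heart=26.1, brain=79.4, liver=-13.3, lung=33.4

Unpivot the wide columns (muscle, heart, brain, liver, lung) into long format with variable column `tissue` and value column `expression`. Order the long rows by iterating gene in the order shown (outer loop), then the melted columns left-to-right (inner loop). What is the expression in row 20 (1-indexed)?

35 rows total (7 × 5). Row 20: index ⌊(20-1)/5⌋ = 3 into gene → TD9; (20-1) mod 5 = 4 into the melted columns → lung.
So row 20 is (TD9, lung, 15.8); expression = 15.8.

15.8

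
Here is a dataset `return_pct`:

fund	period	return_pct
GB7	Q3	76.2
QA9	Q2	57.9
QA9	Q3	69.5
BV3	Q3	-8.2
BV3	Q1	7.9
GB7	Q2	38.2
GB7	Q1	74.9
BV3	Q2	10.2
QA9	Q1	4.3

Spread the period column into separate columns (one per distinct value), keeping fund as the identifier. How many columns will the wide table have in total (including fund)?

4

1 column for fund plus 3 distinct period values → 4 columns.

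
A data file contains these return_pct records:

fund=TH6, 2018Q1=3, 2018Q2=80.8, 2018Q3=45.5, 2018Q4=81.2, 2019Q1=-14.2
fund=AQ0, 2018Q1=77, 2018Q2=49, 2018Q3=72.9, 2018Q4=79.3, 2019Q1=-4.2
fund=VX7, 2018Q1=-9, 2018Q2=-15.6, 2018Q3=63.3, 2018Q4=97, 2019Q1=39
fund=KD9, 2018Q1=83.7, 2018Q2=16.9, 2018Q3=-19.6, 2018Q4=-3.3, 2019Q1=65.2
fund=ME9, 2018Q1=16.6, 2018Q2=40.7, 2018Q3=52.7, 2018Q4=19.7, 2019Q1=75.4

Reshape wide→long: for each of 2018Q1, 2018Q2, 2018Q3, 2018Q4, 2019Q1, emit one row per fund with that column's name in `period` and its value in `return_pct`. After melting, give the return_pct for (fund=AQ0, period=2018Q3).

72.9

Unpivoting turns each (fund, wide-column) pair into one long row.
The wide cell at row AQ0, column 2018Q3 holds 72.9, so the long row (AQ0, 2018Q3) has return_pct=72.9.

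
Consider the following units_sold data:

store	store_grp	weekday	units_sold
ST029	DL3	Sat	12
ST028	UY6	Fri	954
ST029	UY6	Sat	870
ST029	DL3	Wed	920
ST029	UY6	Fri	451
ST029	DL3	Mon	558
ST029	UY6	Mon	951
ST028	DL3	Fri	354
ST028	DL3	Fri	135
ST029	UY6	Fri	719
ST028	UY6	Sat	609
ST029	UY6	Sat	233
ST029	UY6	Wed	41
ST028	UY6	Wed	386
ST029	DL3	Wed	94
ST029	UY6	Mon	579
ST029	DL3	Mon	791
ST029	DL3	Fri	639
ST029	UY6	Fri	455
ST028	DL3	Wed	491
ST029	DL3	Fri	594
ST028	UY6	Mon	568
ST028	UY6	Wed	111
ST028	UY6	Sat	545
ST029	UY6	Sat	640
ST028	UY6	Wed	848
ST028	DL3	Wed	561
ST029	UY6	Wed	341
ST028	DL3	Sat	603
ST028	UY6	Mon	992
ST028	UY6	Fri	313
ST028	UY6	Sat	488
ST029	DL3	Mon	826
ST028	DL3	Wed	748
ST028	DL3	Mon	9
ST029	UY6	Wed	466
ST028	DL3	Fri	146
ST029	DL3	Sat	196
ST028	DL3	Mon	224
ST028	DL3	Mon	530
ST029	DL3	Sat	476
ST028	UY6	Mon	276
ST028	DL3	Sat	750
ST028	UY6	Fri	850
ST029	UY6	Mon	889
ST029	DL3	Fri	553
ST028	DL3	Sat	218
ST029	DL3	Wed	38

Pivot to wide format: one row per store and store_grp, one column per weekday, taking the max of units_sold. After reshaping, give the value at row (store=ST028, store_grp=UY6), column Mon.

Rows with store=ST028, store_grp=UY6 and weekday=Mon: units_sold values are 568, 992, 276.
max(568, 992, 276) = 992.

992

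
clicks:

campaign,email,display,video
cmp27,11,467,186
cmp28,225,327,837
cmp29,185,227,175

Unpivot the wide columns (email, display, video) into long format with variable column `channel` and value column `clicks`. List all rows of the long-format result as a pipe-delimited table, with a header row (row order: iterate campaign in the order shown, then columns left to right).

Each (campaign, column) pair becomes one row: 3 × 3 = 9 rows.
For example, (cmp27, email) → clicks=11.

| campaign | channel | clicks |
| cmp27 | email | 11 |
| cmp27 | display | 467 |
| cmp27 | video | 186 |
| cmp28 | email | 225 |
| cmp28 | display | 327 |
| cmp28 | video | 837 |
| cmp29 | email | 185 |
| cmp29 | display | 227 |
| cmp29 | video | 175 |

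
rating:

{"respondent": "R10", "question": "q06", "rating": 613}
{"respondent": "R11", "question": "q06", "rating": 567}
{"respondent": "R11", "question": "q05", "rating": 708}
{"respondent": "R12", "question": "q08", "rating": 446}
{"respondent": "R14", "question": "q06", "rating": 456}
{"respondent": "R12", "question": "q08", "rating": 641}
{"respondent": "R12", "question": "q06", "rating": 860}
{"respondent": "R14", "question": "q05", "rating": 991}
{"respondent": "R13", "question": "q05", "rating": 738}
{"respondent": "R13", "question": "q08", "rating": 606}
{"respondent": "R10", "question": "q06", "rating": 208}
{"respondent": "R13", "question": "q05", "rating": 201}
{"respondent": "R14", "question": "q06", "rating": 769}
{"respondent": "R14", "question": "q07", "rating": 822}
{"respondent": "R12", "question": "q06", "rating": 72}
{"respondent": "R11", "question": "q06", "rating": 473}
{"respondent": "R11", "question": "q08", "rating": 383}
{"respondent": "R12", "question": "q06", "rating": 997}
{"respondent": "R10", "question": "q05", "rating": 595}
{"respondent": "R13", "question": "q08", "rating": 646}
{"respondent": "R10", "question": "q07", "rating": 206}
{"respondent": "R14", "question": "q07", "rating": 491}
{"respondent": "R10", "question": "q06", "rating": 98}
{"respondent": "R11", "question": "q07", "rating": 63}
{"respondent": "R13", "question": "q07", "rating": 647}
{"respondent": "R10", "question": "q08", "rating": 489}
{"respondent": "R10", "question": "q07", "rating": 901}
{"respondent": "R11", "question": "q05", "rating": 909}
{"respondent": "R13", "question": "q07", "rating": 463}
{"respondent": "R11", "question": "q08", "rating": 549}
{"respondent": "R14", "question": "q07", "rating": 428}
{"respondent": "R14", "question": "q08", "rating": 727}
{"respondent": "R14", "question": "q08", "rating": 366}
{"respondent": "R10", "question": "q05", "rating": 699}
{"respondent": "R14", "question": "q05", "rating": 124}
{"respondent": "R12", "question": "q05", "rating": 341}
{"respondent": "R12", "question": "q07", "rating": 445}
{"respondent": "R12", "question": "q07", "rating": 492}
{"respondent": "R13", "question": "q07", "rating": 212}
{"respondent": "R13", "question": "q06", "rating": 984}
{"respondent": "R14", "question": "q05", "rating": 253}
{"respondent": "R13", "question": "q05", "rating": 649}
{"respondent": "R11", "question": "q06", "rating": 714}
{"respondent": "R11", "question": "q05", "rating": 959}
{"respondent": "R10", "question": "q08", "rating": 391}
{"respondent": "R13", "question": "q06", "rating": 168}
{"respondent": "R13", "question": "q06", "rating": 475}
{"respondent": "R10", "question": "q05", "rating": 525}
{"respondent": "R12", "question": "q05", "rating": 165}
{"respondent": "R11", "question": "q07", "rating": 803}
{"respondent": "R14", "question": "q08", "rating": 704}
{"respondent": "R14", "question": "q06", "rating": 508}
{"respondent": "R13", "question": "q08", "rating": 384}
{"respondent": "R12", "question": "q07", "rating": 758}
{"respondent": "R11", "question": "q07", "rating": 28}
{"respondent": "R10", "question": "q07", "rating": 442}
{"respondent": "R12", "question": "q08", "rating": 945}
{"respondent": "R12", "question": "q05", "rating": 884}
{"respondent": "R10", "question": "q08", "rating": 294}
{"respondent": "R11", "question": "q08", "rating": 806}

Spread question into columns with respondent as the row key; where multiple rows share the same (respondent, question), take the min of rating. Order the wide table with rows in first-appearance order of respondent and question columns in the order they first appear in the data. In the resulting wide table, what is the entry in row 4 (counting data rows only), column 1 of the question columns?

With rows in first-appearance order of respondent, row 4 is respondent=R14. question columns in first-appearance order: q06, q05, q08, q07; column 1 is q06.
Long rows with respondent=R14, question=q06: min(456, 769, 508) = 456.

456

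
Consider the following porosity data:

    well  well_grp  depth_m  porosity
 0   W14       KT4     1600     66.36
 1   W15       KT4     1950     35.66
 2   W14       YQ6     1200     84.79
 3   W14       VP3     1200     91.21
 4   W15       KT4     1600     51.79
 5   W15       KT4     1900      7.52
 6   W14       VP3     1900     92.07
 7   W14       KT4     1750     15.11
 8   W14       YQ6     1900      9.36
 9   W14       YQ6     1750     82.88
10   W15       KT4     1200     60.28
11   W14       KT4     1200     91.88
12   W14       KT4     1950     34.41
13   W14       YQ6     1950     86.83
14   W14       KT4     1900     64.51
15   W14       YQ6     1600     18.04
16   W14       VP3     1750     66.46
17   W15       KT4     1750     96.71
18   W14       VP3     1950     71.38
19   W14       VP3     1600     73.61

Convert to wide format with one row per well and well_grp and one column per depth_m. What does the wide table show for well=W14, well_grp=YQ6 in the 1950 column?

Wide layout: rows indexed by well and well_grp, columns are the 5 distinct depth_m values (1600, 1950, 1200, 1900, 1750).
Cell (well=W14, well_grp=YQ6, depth_m=1950) draws from the long row where well=W14, well_grp=YQ6 and depth_m=1950, which has porosity=86.83.

86.83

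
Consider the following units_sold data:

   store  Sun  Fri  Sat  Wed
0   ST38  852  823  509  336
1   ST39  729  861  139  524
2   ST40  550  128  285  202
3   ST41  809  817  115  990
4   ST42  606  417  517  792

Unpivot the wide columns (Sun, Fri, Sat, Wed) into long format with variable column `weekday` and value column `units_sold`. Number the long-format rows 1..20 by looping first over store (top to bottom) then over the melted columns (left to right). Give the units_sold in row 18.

20 rows total (5 × 4). Row 18: index ⌊(18-1)/4⌋ = 4 into store → ST42; (18-1) mod 4 = 1 into the melted columns → Fri.
So row 18 is (ST42, Fri, 417); units_sold = 417.

417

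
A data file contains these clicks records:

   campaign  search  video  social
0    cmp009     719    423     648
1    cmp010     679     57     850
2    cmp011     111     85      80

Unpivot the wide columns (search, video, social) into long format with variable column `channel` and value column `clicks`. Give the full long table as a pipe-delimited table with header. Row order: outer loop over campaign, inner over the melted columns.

| campaign | channel | clicks |
| cmp009 | search | 719 |
| cmp009 | video | 423 |
| cmp009 | social | 648 |
| cmp010 | search | 679 |
| cmp010 | video | 57 |
| cmp010 | social | 850 |
| cmp011 | search | 111 |
| cmp011 | video | 85 |
| cmp011 | social | 80 |

Each (campaign, column) pair becomes one row: 3 × 3 = 9 rows.
For example, (cmp009, search) → clicks=719.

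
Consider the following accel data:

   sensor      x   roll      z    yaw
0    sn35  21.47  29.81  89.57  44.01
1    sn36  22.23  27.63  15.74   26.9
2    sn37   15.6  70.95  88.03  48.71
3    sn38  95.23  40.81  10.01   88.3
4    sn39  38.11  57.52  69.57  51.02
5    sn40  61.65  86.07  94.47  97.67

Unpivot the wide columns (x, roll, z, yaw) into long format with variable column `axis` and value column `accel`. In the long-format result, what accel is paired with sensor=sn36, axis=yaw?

26.9

Unpivoting turns each (sensor, wide-column) pair into one long row.
The wide cell at row sn36, column yaw holds 26.9, so the long row (sn36, yaw) has accel=26.9.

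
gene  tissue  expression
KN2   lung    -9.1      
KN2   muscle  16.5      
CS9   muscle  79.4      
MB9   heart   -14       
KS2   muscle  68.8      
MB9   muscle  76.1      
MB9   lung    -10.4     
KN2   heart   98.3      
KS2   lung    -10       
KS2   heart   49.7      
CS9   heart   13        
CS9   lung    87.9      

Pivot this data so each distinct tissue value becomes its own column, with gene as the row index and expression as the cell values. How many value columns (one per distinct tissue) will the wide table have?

3

3 distinct tissue values: lung, muscle, heart.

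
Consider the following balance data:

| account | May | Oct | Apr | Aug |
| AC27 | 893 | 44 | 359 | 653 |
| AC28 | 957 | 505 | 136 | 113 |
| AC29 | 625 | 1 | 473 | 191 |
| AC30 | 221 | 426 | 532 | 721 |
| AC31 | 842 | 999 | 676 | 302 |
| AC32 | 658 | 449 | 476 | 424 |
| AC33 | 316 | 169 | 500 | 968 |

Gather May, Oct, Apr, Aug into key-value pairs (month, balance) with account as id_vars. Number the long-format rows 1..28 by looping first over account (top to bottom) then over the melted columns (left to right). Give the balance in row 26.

28 rows total (7 × 4). Row 26: index ⌊(26-1)/4⌋ = 6 into account → AC33; (26-1) mod 4 = 1 into the melted columns → Oct.
So row 26 is (AC33, Oct, 169); balance = 169.

169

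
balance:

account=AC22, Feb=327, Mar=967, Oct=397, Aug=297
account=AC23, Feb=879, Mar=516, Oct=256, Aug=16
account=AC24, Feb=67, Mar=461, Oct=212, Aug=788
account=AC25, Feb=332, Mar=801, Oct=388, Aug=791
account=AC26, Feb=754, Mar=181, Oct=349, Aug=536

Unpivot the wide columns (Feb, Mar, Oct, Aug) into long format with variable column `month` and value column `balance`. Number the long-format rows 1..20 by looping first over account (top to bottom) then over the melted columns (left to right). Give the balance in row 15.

20 rows total (5 × 4). Row 15: index ⌊(15-1)/4⌋ = 3 into account → AC25; (15-1) mod 4 = 2 into the melted columns → Oct.
So row 15 is (AC25, Oct, 388); balance = 388.

388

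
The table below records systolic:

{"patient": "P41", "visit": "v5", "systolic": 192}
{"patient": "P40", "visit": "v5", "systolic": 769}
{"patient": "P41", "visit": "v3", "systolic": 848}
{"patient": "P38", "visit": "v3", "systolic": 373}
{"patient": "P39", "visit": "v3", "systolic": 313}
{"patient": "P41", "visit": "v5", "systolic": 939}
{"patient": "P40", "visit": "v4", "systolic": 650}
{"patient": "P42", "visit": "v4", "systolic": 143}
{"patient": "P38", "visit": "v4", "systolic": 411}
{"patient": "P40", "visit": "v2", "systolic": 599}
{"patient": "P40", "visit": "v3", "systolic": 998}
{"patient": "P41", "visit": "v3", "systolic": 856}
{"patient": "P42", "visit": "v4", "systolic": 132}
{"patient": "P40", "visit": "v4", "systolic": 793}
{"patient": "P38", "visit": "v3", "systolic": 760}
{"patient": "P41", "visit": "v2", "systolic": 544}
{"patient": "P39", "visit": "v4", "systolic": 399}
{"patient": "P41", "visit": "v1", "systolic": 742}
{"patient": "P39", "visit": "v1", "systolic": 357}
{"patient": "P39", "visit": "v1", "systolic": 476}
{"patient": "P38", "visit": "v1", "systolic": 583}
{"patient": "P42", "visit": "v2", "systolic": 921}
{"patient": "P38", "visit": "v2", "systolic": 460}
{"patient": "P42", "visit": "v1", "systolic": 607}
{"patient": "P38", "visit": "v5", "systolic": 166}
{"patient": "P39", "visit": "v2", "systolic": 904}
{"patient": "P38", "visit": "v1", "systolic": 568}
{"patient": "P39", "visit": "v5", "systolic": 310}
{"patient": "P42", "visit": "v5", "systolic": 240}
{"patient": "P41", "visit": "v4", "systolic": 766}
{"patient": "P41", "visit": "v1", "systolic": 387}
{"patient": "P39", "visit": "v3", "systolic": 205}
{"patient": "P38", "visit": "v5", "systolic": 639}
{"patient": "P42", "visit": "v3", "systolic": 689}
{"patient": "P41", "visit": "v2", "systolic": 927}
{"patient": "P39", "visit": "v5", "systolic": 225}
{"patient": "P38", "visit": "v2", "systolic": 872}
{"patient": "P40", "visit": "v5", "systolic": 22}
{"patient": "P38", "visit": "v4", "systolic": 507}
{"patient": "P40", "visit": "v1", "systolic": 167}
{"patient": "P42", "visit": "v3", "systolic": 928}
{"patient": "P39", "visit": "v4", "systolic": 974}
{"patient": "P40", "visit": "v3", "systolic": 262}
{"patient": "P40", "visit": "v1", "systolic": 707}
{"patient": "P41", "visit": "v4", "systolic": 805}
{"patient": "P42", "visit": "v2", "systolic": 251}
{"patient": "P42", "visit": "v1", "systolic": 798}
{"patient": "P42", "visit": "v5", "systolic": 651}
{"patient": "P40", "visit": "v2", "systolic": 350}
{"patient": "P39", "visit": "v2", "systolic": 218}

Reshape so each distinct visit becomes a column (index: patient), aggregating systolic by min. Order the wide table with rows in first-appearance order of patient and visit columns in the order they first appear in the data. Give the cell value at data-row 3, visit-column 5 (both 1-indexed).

With rows in first-appearance order of patient, row 3 is patient=P38. visit columns in first-appearance order: v5, v3, v4, v2, v1; column 5 is v1.
Long rows with patient=P38, visit=v1: min(583, 568) = 568.

568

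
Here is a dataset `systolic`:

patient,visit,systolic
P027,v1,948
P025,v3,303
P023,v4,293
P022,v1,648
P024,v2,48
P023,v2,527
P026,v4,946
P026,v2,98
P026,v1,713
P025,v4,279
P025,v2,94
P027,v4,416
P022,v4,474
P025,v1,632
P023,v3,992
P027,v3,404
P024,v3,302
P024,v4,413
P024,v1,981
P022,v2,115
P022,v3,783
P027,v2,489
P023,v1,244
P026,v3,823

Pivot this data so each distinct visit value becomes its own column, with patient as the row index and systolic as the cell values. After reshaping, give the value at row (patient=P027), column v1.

948

Wide layout: rows indexed by patient, columns are the 4 distinct visit values (v1, v3, v4, v2).
Cell (patient=P027, visit=v1) draws from the long row where patient=P027 and visit=v1, which has systolic=948.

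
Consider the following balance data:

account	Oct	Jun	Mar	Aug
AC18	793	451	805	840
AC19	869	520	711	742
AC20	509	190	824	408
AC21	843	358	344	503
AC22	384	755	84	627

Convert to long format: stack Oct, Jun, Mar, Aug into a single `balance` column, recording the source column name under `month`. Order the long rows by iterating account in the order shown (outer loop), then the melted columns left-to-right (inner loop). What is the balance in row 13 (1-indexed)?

843

20 rows total (5 × 4). Row 13: index ⌊(13-1)/4⌋ = 3 into account → AC21; (13-1) mod 4 = 0 into the melted columns → Oct.
So row 13 is (AC21, Oct, 843); balance = 843.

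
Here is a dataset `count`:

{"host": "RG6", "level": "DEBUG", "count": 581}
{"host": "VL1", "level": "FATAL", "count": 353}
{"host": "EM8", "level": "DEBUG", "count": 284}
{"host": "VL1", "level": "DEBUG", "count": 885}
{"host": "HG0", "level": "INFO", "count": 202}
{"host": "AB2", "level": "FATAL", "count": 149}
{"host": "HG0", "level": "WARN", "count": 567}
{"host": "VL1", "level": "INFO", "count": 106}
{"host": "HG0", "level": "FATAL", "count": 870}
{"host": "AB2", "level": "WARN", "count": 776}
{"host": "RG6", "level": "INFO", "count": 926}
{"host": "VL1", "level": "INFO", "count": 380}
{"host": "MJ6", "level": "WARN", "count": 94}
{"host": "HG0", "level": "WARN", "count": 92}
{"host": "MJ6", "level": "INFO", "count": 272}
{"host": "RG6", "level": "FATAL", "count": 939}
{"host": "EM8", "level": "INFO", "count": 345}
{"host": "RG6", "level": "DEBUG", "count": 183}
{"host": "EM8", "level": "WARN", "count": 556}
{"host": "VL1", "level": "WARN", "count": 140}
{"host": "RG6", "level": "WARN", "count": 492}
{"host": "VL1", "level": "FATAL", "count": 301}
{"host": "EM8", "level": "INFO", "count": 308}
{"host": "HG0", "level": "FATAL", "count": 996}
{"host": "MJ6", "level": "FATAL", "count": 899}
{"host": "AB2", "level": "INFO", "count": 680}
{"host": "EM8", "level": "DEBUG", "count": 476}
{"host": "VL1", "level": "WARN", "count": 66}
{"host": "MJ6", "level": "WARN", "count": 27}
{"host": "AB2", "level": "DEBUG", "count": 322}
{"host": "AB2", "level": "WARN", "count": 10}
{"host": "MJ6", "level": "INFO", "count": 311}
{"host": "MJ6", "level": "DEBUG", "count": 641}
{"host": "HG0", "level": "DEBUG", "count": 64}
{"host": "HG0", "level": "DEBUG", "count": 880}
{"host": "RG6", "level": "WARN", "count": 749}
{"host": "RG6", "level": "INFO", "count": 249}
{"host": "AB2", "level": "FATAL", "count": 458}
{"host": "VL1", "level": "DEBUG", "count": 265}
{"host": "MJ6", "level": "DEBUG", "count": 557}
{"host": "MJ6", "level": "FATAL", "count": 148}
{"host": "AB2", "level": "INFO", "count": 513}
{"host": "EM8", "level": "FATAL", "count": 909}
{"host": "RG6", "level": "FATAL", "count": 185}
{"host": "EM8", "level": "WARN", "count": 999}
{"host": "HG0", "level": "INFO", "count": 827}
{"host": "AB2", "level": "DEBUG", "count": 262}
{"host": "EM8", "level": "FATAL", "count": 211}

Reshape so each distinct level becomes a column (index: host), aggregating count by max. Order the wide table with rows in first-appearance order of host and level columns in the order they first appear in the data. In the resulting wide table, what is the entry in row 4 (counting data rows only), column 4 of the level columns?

567

With rows in first-appearance order of host, row 4 is host=HG0. level columns in first-appearance order: DEBUG, FATAL, INFO, WARN; column 4 is WARN.
Long rows with host=HG0, level=WARN: max(567, 92) = 567.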